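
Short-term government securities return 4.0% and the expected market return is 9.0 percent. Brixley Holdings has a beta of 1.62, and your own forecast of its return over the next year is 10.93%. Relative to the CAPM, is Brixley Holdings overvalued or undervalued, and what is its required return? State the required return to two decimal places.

MRP = 9.0% − 4.0% = 5.00%
Required return = R_f + β·MRP = 4.0% + 1.62 × 5.0% = 12.10%
Forecast 10.93% < required 12.10% → the stock plots below the SML → overvalued.

Overvalued; required return 12.10%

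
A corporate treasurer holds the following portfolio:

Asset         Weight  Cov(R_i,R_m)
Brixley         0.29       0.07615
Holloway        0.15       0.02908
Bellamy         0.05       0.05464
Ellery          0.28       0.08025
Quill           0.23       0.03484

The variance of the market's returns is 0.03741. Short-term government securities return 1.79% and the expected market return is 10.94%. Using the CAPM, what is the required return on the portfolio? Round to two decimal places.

β_Brixley = 0.07615 / 0.03741 = 2.0356
β_Holloway = 0.02908 / 0.03741 = 0.7773
β_Bellamy = 0.05464 / 0.03741 = 1.4606
β_Ellery = 0.08025 / 0.03741 = 2.1451
β_Quill = 0.03484 / 0.03741 = 0.9313
β_P = Σ w_i β_i = 0.29×2.0356 + 0.15×0.7773 + 0.05×1.4606 + 0.28×2.1451 + 0.23×0.9313 = 1.5948
MRP = 10.94% − 1.79% = 9.15%
E(R_P) = R_f + β_P × MRP = 1.79% + 1.5948 × 9.15% = 16.38%

16.38%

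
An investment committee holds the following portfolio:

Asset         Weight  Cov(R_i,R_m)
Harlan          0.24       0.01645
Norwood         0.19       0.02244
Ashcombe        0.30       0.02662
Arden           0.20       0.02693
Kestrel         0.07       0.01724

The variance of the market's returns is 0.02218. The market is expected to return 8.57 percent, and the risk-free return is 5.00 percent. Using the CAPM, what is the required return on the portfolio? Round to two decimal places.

β_Harlan = 0.01645 / 0.02218 = 0.7417
β_Norwood = 0.02244 / 0.02218 = 1.0117
β_Ashcombe = 0.02662 / 0.02218 = 1.2002
β_Arden = 0.02693 / 0.02218 = 1.2142
β_Kestrel = 0.01724 / 0.02218 = 0.7773
β_P = Σ w_i β_i = 0.24×0.7417 + 0.19×1.0117 + 0.30×1.2002 + 0.20×1.2142 + 0.07×0.7773 = 1.0275
MRP = 8.57% − 5.00% = 3.57%
E(R_P) = R_f + β_P × MRP = 5.00% + 1.0275 × 3.57% = 8.67%

8.67%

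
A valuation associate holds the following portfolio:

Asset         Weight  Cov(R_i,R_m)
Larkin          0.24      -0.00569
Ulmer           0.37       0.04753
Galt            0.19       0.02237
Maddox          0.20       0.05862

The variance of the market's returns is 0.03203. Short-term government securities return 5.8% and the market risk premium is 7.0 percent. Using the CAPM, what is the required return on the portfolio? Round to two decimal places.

12.84%

β_Larkin = -0.00569 / 0.03203 = -0.1776
β_Ulmer = 0.04753 / 0.03203 = 1.4839
β_Galt = 0.02237 / 0.03203 = 0.6984
β_Maddox = 0.05862 / 0.03203 = 1.8302
β_P = Σ w_i β_i = 0.24×-0.1776 + 0.37×1.4839 + 0.19×0.6984 + 0.20×1.8302 = 1.0052
E(R_P) = R_f + β_P × MRP = 5.8% + 1.0052 × 7.0% = 12.84%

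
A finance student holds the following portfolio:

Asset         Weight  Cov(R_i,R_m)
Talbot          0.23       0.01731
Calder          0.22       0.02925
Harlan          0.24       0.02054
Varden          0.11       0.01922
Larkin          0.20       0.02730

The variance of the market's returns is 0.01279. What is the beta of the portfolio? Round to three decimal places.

β_Talbot = 0.01731 / 0.01279 = 1.3534
β_Calder = 0.02925 / 0.01279 = 2.2869
β_Harlan = 0.02054 / 0.01279 = 1.6059
β_Varden = 0.01922 / 0.01279 = 1.5027
β_Larkin = 0.02730 / 0.01279 = 2.1345
β_P = Σ w_i β_i = 0.23×1.3534 + 0.22×2.2869 + 0.24×1.6059 + 0.11×1.5027 + 0.20×2.1345 = 1.7920

1.792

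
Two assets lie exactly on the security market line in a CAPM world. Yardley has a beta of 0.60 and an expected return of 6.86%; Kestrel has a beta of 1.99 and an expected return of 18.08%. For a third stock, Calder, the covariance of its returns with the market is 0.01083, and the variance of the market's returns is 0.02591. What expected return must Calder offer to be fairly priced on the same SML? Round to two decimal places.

5.39%

MRP = (18.08% − 6.86%) / (1.99 − 0.60) = 8.0719%
R_f = 6.86% − 0.60 × 8.0719% = 2.0169%
β_Calder = Cov / Var(R_m) = 0.01083 / 0.02591 = 0.4180
E(R_Calder) = R_f + β × MRP = 2.0169% + 0.4180 × 8.0719% = 5.39%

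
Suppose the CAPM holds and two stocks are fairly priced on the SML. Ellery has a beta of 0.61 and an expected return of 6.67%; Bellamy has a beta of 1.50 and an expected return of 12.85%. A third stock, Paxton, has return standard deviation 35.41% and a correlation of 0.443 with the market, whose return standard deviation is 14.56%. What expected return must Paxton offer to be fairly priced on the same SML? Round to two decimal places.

9.92%

MRP = (12.85% − 6.67%) / (1.50 − 0.61) = 6.9438%
R_f = 6.67% − 0.61 × 6.9438% = 2.4343%
β_Paxton = ρ·σ_i/σ_m = 0.443 × 35.41 / 14.56 = 1.0774
E(R_Paxton) = R_f + β × MRP = 2.4343% + 1.0774 × 6.9438% = 9.92%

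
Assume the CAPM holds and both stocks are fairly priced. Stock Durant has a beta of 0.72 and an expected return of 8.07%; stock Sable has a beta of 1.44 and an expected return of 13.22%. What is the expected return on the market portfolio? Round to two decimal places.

Both satisfy E(R) = R_f + β·MRP, so the slope of the SML is
MRP = (13.22% − 8.07%) / (1.44 − 0.72) = 5.15% / 0.72 = 7.1528%
R_f = E(R_Durant) − β_Durant·MRP = 8.07% − 0.72 × 7.1528% = 2.9200%
E(R_m) = R_f + MRP = 2.9200% + 7.1528% = 10.07%

10.07%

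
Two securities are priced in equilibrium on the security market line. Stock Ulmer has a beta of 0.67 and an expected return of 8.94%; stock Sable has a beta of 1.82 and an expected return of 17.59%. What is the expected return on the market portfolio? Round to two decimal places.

11.42%

Both satisfy E(R) = R_f + β·MRP, so the slope of the SML is
MRP = (17.59% − 8.94%) / (1.82 − 0.67) = 8.65% / 1.15 = 7.5217%
R_f = E(R_Ulmer) − β_Ulmer·MRP = 8.94% − 0.67 × 7.5217% = 3.9005%
E(R_m) = R_f + MRP = 3.9005% + 7.5217% = 11.42%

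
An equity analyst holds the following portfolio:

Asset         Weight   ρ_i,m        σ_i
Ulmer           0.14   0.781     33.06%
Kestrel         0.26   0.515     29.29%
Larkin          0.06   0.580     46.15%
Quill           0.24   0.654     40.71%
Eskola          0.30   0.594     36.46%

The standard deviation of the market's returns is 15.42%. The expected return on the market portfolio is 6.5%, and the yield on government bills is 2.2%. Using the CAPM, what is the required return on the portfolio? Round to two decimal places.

β_Ulmer = 0.781 × 33.06% / 15.42% = 1.6744
β_Kestrel = 0.515 × 29.29% / 15.42% = 0.9782
β_Larkin = 0.580 × 46.15% / 15.42% = 1.7359
β_Quill = 0.654 × 40.71% / 15.42% = 1.7266
β_Eskola = 0.594 × 36.46% / 15.42% = 1.4045
β_P = Σ w_i β_i = 0.14×1.6744 + 0.26×0.9782 + 0.06×1.7359 + 0.24×1.7266 + 0.30×1.4045 = 1.4286
MRP = 6.5% − 2.2% = 4.30%
E(R_P) = R_f + β_P × MRP = 2.2% + 1.4286 × 4.3% = 8.34%

8.34%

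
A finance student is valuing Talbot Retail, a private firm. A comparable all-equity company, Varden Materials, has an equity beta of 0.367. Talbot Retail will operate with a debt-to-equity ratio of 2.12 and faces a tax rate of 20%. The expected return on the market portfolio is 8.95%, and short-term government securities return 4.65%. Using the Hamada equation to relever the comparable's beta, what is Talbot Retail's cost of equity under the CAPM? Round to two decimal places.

8.90%

β_L = β_U × [1 + (1 − t)(D/E)] = 0.367 × [1 + (1 − 0.20) × 2.12]
    = 0.367 × [1 + 0.80 × 2.12] = 0.367 × 2.6960 = 0.9894
MRP = 8.95% − 4.65% = 4.30%
E(R) = R_f + β_L × MRP = 4.65% + 0.9894 × 4.30% = 8.90%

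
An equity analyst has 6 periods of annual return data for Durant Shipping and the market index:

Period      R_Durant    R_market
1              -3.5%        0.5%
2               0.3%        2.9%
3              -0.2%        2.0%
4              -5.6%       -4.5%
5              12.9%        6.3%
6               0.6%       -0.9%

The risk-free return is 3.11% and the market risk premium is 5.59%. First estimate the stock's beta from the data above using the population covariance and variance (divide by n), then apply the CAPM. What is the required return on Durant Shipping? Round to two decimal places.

Mean R_i = (-3.5 + 0.3 − 0.2 − 5.6 + 12.9 + 0.6) / 6 = 0.7500%
Mean R_m = (0.5 + 2.9 + 2.0 − 4.5 + 6.3 − 0.9) / 6 = 1.0500%
Σ(R_i − R̄_i)(R_m − R̄_m) = 99.9250  ⇒  Cov = 99.9250 / 6 = 16.6542
Σ(R_m − R̄_m)² = 66.7950  ⇒  Var(R_m) = 66.7950 / 6 = 11.1325
β = Cov / Var(R_m) = 16.6542 / 11.1325 = 1.4960
E(R) = R_f + β × MRP = 3.11% + 1.4960 × 5.59% = 11.47%

11.47%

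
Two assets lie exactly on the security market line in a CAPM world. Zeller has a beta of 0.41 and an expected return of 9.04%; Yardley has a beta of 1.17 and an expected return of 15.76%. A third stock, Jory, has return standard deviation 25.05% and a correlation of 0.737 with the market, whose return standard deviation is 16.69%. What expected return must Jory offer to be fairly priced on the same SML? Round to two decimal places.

MRP = (15.76% − 9.04%) / (1.17 − 0.41) = 8.8421%
R_f = 9.04% − 0.41 × 8.8421% = 5.4147%
β_Jory = ρ·σ_i/σ_m = 0.737 × 25.05 / 16.69 = 1.1062
E(R_Jory) = R_f + β × MRP = 5.4147% + 1.1062 × 8.8421% = 15.20%

15.20%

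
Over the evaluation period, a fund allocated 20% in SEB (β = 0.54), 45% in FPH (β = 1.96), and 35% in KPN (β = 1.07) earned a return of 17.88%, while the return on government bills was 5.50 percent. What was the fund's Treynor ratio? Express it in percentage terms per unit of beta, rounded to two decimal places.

9.07%

β_P = 0.20×0.54 + 0.45×1.96 + 0.35×1.07 = 1.3645
Treynor = (R_P − R_f) / β_P = (17.88% − 5.50%) / 1.3645 = 12.38% / 1.3645 = 9.07%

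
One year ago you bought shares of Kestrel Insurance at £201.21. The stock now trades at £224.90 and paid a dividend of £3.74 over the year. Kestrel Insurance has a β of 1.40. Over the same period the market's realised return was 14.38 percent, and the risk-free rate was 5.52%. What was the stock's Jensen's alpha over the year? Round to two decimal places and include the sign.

Realised HPR = (P1 + D1 − P0) / P0 = (224.90 + 3.74 − 201.21) / 201.21 = 27.43 / 201.21 = 13.6325%
MRP = 14.38% − 5.52% = 8.86%
CAPM required = R_f + β·MRP = 5.52% + 1.40 × 8.86% = 17.9240%
α = realised − required = 13.6325% − 17.9240% = -4.29%

-4.29%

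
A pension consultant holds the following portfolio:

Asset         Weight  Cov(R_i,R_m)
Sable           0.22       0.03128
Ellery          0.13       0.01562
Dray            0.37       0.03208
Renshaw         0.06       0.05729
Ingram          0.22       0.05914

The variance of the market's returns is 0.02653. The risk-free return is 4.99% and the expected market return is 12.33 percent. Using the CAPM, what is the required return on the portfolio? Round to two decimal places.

15.29%

β_Sable = 0.03128 / 0.02653 = 1.1790
β_Ellery = 0.01562 / 0.02653 = 0.5888
β_Dray = 0.03208 / 0.02653 = 1.2092
β_Renshaw = 0.05729 / 0.02653 = 2.1594
β_Ingram = 0.05914 / 0.02653 = 2.2292
β_P = Σ w_i β_i = 0.22×1.1790 + 0.13×0.5888 + 0.37×1.2092 + 0.06×2.1594 + 0.22×2.2292 = 1.4033
MRP = 12.33% − 4.99% = 7.34%
E(R_P) = R_f + β_P × MRP = 4.99% + 1.4033 × 7.34% = 15.29%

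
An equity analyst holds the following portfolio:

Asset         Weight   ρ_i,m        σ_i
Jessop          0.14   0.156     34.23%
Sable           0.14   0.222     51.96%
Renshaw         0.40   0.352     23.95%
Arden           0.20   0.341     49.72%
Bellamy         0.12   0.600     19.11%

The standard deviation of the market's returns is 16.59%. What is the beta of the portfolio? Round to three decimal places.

β_Jessop = 0.156 × 34.23% / 16.59% = 0.3219
β_Sable = 0.222 × 51.96% / 16.59% = 0.6953
β_Renshaw = 0.352 × 23.95% / 16.59% = 0.5082
β_Arden = 0.341 × 49.72% / 16.59% = 1.0220
β_Bellamy = 0.600 × 19.11% / 16.59% = 0.6911
β_P = Σ w_i β_i = 0.14×0.3219 + 0.14×0.6953 + 0.40×0.5082 + 0.20×1.0220 + 0.12×0.6911 = 0.6330

0.633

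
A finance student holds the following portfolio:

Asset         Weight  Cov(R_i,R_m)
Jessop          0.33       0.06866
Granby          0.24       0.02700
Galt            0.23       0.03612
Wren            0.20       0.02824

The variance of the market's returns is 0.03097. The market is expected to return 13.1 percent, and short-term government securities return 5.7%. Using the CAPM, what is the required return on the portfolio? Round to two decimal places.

β_Jessop = 0.06866 / 0.03097 = 2.2170
β_Granby = 0.02700 / 0.03097 = 0.8718
β_Galt = 0.03612 / 0.03097 = 1.1663
β_Wren = 0.02824 / 0.03097 = 0.9119
β_P = Σ w_i β_i = 0.33×2.2170 + 0.24×0.8718 + 0.23×1.1663 + 0.20×0.9119 = 1.3915
MRP = 13.1% − 5.7% = 7.40%
E(R_P) = R_f + β_P × MRP = 5.7% + 1.3915 × 7.4% = 16.00%

16.00%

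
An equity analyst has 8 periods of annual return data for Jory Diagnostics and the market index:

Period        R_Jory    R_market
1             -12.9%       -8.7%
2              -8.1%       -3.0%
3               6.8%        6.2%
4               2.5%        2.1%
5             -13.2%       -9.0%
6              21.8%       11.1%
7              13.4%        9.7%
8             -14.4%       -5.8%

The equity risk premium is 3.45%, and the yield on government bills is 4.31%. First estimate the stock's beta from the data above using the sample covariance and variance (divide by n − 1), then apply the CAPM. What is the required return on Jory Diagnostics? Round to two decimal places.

Mean R_i = (-12.9 − 8.1 + 6.8 + 2.5 − 13.2 + 21.8 + 13.4 − 14.4) / 8 = -0.5125%
Mean R_m = (-8.7 − 3.0 + 6.2 + 2.1 − 9.0 + 11.1 + 9.7 − 5.8) / 8 = 0.3250%
Σ(R_i − R̄_i)(R_m − R̄_m) = 759.5525  ⇒  Cov = 759.5525 / 7 = 108.5075
Σ(R_m − R̄_m)² = 458.6350  ⇒  Var(R_m) = 458.6350 / 7 = 65.5193
β = Cov / Var(R_m) = 108.5075 / 65.5193 = 1.6561
E(R) = R_f + β × MRP = 4.31% + 1.6561 × 3.45% = 10.02%

10.02%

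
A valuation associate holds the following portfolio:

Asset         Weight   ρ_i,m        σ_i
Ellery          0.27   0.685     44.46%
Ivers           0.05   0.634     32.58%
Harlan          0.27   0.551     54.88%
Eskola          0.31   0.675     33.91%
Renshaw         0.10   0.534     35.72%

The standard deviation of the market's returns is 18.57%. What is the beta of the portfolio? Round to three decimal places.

1.423

β_Ellery = 0.685 × 44.46% / 18.57% = 1.6400
β_Ivers = 0.634 × 32.58% / 18.57% = 1.1123
β_Harlan = 0.551 × 54.88% / 18.57% = 1.6284
β_Eskola = 0.675 × 33.91% / 18.57% = 1.2326
β_Renshaw = 0.534 × 35.72% / 18.57% = 1.0272
β_P = Σ w_i β_i = 0.27×1.6400 + 0.05×1.1123 + 0.27×1.6284 + 0.31×1.2326 + 0.10×1.0272 = 1.4229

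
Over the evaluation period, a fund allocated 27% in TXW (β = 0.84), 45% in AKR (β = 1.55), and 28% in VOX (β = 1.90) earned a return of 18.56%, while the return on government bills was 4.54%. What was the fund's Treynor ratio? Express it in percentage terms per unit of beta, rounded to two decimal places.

9.63%

β_P = 0.27×0.84 + 0.45×1.55 + 0.28×1.90 = 1.4563
Treynor = (R_P − R_f) / β_P = (18.56% − 4.54%) / 1.4563 = 14.02% / 1.4563 = 9.63%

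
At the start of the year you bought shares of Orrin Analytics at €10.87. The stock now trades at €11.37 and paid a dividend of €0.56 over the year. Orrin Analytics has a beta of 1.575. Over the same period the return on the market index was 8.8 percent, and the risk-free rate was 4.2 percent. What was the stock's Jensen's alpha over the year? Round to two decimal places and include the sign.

Realised HPR = (P1 + D1 − P0) / P0 = (11.37 + 0.56 − 10.87) / 10.87 = 1.06 / 10.87 = 9.7516%
MRP = 8.8% − 4.2% = 4.60%
CAPM required = R_f + β·MRP = 4.2% + 1.575 × 4.6% = 11.4450%
α = realised − required = 9.7516% − 11.4450% = -1.69%

-1.69%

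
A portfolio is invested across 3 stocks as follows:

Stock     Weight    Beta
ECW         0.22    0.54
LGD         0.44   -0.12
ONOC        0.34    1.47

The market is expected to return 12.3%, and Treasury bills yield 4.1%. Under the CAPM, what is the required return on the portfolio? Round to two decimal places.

8.74%

β_P = Σ w_i β_i = 0.22×0.54 + 0.44×-0.12 + 0.34×1.47 = 0.5658
MRP = 12.3% − 4.1% = 8.20%
E(R_P) = R_f + β_P × MRP = 4.1% + 0.5658 × 8.2% = 8.74%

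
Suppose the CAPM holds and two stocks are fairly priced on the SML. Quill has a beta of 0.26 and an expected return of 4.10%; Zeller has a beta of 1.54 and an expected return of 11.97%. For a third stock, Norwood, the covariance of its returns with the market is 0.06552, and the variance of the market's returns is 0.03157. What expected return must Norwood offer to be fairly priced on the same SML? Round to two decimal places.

MRP = (11.97% − 4.10%) / (1.54 − 0.26) = 6.1484%
R_f = 4.10% − 0.26 × 6.1484% = 2.5014%
β_Norwood = Cov / Var(R_m) = 0.06552 / 0.03157 = 2.0754
E(R_Norwood) = R_f + β × MRP = 2.5014% + 2.0754 × 6.1484% = 15.26%

15.26%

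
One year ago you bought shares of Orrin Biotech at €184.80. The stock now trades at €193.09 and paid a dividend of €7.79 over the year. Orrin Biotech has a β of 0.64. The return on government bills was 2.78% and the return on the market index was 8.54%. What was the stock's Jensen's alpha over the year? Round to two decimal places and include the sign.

+2.23%

Realised HPR = (P1 + D1 − P0) / P0 = (193.09 + 7.79 − 184.80) / 184.80 = 16.08 / 184.80 = 8.7013%
MRP = 8.54% − 2.78% = 5.76%
CAPM required = R_f + β·MRP = 2.78% + 0.64 × 5.76% = 6.4664%
α = realised − required = 8.7013% − 6.4664% = +2.23%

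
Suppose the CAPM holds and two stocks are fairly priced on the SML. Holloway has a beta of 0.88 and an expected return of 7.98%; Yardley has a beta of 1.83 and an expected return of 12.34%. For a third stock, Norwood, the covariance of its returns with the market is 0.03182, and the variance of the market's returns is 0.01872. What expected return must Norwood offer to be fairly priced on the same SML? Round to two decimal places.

MRP = (12.34% − 7.98%) / (1.83 − 0.88) = 4.5895%
R_f = 7.98% − 0.88 × 4.5895% = 3.9412%
β_Norwood = Cov / Var(R_m) = 0.03182 / 0.01872 = 1.6998
E(R_Norwood) = R_f + β × MRP = 3.9412% + 1.6998 × 4.5895% = 11.74%

11.74%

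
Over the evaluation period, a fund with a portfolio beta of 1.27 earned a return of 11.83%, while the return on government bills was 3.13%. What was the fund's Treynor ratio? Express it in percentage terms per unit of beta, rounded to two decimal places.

6.85%

Treynor = (R_P − R_f) / β_P = (11.83% − 3.13%) / 1.2700 = 8.70% / 1.2700 = 6.85%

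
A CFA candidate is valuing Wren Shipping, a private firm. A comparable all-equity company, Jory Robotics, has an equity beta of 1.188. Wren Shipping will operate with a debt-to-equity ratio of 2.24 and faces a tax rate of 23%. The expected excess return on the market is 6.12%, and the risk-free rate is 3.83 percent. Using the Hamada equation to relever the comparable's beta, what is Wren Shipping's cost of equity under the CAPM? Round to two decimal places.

23.64%

β_L = β_U × [1 + (1 − t)(D/E)] = 1.188 × [1 + (1 − 0.23) × 2.24]
    = 1.188 × [1 + 0.77 × 2.24] = 1.188 × 2.7248 = 3.2371
E(R) = R_f + β_L × MRP = 3.83% + 3.2371 × 6.12% = 23.64%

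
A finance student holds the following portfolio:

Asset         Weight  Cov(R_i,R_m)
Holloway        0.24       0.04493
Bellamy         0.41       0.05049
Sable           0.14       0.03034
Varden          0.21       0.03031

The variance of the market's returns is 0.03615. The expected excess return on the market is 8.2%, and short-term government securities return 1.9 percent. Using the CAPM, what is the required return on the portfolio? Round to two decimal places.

11.45%

β_Holloway = 0.04493 / 0.03615 = 1.2429
β_Bellamy = 0.05049 / 0.03615 = 1.3967
β_Sable = 0.03034 / 0.03615 = 0.8393
β_Varden = 0.03031 / 0.03615 = 0.8385
β_P = Σ w_i β_i = 0.24×1.2429 + 0.41×1.3967 + 0.14×0.8393 + 0.21×0.8385 = 1.1645
E(R_P) = R_f + β_P × MRP = 1.9% + 1.1645 × 8.2% = 11.45%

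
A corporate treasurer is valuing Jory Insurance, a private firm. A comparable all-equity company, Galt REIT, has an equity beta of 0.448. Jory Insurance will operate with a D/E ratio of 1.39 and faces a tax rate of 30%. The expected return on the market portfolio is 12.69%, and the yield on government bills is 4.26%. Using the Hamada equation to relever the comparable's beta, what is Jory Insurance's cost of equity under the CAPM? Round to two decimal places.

11.71%

β_L = β_U × [1 + (1 − t)(D/E)] = 0.448 × [1 + (1 − 0.30) × 1.39]
    = 0.448 × [1 + 0.70 × 1.39] = 0.448 × 1.9730 = 0.8839
MRP = 12.69% − 4.26% = 8.43%
E(R) = R_f + β_L × MRP = 4.26% + 0.8839 × 8.43% = 11.71%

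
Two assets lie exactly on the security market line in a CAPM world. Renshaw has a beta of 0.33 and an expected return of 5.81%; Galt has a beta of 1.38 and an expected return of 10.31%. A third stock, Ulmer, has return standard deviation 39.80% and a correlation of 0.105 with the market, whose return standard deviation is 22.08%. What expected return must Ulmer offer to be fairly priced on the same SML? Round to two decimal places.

MRP = (10.31% − 5.81%) / (1.38 − 0.33) = 4.2857%
R_f = 5.81% − 0.33 × 4.2857% = 4.3957%
β_Ulmer = ρ·σ_i/σ_m = 0.105 × 39.80 / 22.08 = 0.1893
E(R_Ulmer) = R_f + β × MRP = 4.3957% + 0.1893 × 4.2857% = 5.21%

5.21%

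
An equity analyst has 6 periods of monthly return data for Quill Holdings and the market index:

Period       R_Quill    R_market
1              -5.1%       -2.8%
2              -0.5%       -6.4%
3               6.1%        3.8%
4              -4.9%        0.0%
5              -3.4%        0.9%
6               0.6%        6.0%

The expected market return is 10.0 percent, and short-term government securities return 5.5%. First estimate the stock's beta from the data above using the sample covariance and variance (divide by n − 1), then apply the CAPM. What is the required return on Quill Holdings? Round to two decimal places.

Mean R_i = (-5.1 − 0.5 + 6.1 − 4.9 − 3.4 + 0.6) / 6 = -1.2000%
Mean R_m = (-2.8 − 6.4 + 3.8 + 0.0 + 0.9 + 6.0) / 6 = 0.2500%
Σ(R_i − R̄_i)(R_m − R̄_m) = 43.0000  ⇒  Cov = 43.0000 / 5 = 8.6000
Σ(R_m − R̄_m)² = 99.6750  ⇒  Var(R_m) = 99.6750 / 5 = 19.9350
β = Cov / Var(R_m) = 8.6000 / 19.9350 = 0.4314
MRP = 10.0% − 5.5% = 4.50%
E(R) = R_f + β × MRP = 5.5% + 0.4314 × 4.5% = 7.44%

7.44%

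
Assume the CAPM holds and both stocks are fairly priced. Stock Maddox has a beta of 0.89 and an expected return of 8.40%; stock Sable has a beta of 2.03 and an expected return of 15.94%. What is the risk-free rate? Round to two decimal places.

Both satisfy E(R) = R_f + β·MRP, so the slope of the SML is
MRP = (15.94% − 8.40%) / (2.03 − 0.89) = 7.54% / 1.14 = 6.6140%
R_f = E(R_Maddox) − β_Maddox·MRP = 8.40% − 0.89 × 6.6140% = 2.5135%

2.51%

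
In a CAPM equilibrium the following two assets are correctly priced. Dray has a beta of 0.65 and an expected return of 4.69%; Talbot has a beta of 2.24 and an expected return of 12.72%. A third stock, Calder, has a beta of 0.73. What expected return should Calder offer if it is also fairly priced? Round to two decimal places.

MRP (SML slope) = (12.72% − 4.69%) / (2.24 − 0.65) = 8.03% / 1.59 = 5.0503%
R_f (intercept) = 4.69% − 0.65 × 5.0503% = 1.4073%
E(R_Calder) = R_f + β × MRP = 1.4073% + 0.73 × 5.0503% = 5.09%

5.09%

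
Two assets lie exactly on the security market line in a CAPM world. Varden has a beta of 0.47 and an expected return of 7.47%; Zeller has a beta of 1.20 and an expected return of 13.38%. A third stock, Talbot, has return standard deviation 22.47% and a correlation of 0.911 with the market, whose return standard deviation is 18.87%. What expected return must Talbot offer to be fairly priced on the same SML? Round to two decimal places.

MRP = (13.38% − 7.47%) / (1.20 − 0.47) = 8.0959%
R_f = 7.47% − 0.47 × 8.0959% = 3.6649%
β_Talbot = ρ·σ_i/σ_m = 0.911 × 22.47 / 18.87 = 1.0848
E(R_Talbot) = R_f + β × MRP = 3.6649% + 1.0848 × 8.0959% = 12.45%

12.45%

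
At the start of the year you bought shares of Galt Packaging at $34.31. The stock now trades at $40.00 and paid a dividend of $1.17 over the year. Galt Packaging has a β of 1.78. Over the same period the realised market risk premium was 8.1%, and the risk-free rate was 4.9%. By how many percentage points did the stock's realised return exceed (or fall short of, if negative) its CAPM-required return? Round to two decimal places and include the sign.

+0.68%

Realised HPR = (P1 + D1 − P0) / P0 = (40.00 + 1.17 − 34.31) / 34.31 = 6.86 / 34.31 = 19.9942%
CAPM required = R_f + β·MRP = 4.9% + 1.78 × 8.1% = 19.3180%
α = realised − required = 19.9942% − 19.3180% = +0.68%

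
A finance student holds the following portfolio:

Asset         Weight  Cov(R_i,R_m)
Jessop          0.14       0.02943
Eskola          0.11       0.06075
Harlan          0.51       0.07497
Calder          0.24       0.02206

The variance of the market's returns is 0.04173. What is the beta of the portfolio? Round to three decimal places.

1.302

β_Jessop = 0.02943 / 0.04173 = 0.7052
β_Eskola = 0.06075 / 0.04173 = 1.4558
β_Harlan = 0.07497 / 0.04173 = 1.7965
β_Calder = 0.02206 / 0.04173 = 0.5286
β_P = Σ w_i β_i = 0.14×0.7052 + 0.11×1.4558 + 0.51×1.7965 + 0.24×0.5286 = 1.3019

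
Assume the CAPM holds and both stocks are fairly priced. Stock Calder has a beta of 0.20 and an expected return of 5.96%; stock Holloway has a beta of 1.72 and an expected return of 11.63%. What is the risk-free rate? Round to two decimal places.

Both satisfy E(R) = R_f + β·MRP, so the slope of the SML is
MRP = (11.63% − 5.96%) / (1.72 − 0.20) = 5.67% / 1.52 = 3.7303%
R_f = E(R_Calder) − β_Calder·MRP = 5.96% − 0.20 × 3.7303% = 5.2139%

5.21%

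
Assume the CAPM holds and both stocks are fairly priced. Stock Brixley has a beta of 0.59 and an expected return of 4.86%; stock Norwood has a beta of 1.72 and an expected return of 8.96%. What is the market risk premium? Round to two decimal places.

Both satisfy E(R) = R_f + β·MRP, so the slope of the SML is
MRP = (8.96% − 4.86%) / (1.72 − 0.59) = 4.10% / 1.13 = 3.6283%

3.63%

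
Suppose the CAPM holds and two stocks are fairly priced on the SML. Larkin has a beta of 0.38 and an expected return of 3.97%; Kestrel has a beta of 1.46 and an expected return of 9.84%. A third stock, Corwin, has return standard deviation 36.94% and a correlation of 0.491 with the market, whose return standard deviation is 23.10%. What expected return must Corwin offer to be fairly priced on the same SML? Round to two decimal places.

MRP = (9.84% − 3.97%) / (1.46 − 0.38) = 5.4352%
R_f = 3.97% − 0.38 × 5.4352% = 1.9046%
β_Corwin = ρ·σ_i/σ_m = 0.491 × 36.94 / 23.10 = 0.7852
E(R_Corwin) = R_f + β × MRP = 1.9046% + 0.7852 × 5.4352% = 6.17%

6.17%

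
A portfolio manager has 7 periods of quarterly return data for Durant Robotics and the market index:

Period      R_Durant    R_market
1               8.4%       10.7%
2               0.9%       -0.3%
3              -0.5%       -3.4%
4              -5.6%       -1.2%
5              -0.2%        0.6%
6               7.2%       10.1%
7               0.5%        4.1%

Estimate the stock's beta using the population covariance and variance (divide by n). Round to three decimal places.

Mean R_i = (8.4 + 0.9 − 0.5 − 5.6 − 0.2 + 7.2 + 0.5) / 7 = 1.5286%
Mean R_m = (10.7 − 0.3 − 3.4 − 1.2 + 0.6 + 10.1 + 4.1) / 7 = 2.9429%
Σ(R_i − R̄_i)(R_m − R̄_m) = 141.1914  ⇒  Cov = 141.1914 / 7 = 20.1702
Σ(R_m − R̄_m)² = 186.1371  ⇒  Var(R_m) = 186.1371 / 7 = 26.5910
β = Cov / Var(R_m) = 20.1702 / 26.5910 = 0.7585

0.759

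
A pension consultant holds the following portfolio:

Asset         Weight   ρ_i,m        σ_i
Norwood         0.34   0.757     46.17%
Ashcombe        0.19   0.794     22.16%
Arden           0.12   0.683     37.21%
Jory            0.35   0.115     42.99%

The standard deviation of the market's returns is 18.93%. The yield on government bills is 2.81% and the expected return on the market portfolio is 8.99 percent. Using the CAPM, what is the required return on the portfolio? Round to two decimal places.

β_Norwood = 0.757 × 46.17% / 18.93% = 1.8463
β_Ashcombe = 0.794 × 22.16% / 18.93% = 0.9295
β_Arden = 0.683 × 37.21% / 18.93% = 1.3425
β_Jory = 0.115 × 42.99% / 18.93% = 0.2612
β_P = Σ w_i β_i = 0.34×1.8463 + 0.19×0.9295 + 0.12×1.3425 + 0.35×0.2612 = 1.0569
MRP = 8.99% − 2.81% = 6.18%
E(R_P) = R_f + β_P × MRP = 2.81% + 1.0569 × 6.18% = 9.34%

9.34%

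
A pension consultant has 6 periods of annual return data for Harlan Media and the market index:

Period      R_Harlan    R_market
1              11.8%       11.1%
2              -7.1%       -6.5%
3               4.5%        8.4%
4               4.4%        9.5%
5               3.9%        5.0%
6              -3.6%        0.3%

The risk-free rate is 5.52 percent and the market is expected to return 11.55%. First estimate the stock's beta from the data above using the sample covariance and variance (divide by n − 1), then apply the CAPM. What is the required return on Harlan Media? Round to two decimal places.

Mean R_i = (11.8 − 7.1 + 4.5 + 4.4 + 3.9 − 3.6) / 6 = 2.3167%
Mean R_m = (11.1 − 6.5 + 8.4 + 9.5 + 5.0 + 0.3) / 6 = 4.6333%
Σ(R_i − R̄_i)(R_m − R̄_m) = 210.7467  ⇒  Cov = 210.7467 / 5 = 42.1493
Σ(R_m − R̄_m)² = 222.5533  ⇒  Var(R_m) = 222.5533 / 5 = 44.5107
β = Cov / Var(R_m) = 42.1493 / 44.5107 = 0.9469
MRP = 11.55% − 5.52% = 6.03%
E(R) = R_f + β × MRP = 5.52% + 0.9469 × 6.03% = 11.23%

11.23%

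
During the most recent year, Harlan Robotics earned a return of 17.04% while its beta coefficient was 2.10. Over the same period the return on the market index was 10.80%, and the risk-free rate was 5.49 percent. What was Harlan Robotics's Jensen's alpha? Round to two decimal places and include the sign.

Market excess return = 10.80% − 5.49% = 5.31%
CAPM benchmark = R_f + β(R_m − R_f) = 5.49% + 2.10 × 5.31% = 16.6410%
α = actual − benchmark = 17.04% − 16.6410% = +0.40%

+0.40%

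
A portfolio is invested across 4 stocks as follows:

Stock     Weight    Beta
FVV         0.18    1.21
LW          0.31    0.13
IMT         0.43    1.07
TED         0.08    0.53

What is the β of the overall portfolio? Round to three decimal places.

0.761

β_P = Σ w_i β_i = 0.18×1.21 + 0.31×0.13 + 0.43×1.07 + 0.08×0.53 = 0.7606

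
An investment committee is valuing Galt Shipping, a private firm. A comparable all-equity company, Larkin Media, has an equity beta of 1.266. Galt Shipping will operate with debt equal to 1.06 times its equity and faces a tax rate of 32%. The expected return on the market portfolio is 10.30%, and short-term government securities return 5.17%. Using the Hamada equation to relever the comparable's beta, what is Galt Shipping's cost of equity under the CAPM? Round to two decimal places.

β_L = β_U × [1 + (1 − t)(D/E)] = 1.266 × [1 + (1 − 0.32) × 1.06]
    = 1.266 × [1 + 0.68 × 1.06] = 1.266 × 1.7208 = 2.1785
MRP = 10.30% − 5.17% = 5.13%
E(R) = R_f + β_L × MRP = 5.17% + 2.1785 × 5.13% = 16.35%

16.35%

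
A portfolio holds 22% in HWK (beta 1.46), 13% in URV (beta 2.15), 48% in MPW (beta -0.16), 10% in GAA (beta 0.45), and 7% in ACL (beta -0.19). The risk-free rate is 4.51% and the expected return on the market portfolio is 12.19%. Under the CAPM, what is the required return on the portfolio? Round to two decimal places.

8.78%

β_P = Σ w_i β_i = 0.22×1.46 + 0.13×2.15 + 0.48×-0.16 + 0.10×0.45 + 0.07×-0.19 = 0.5556
MRP = 12.19% − 4.51% = 7.68%
E(R_P) = R_f + β_P × MRP = 4.51% + 0.5556 × 7.68% = 8.78%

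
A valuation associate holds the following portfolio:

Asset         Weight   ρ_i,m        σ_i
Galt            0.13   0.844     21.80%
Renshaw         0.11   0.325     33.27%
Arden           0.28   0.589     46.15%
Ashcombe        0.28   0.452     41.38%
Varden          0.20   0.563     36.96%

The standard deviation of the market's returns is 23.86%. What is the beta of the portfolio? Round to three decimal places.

β_Galt = 0.844 × 21.80% / 23.86% = 0.7711
β_Renshaw = 0.325 × 33.27% / 23.86% = 0.4532
β_Arden = 0.589 × 46.15% / 23.86% = 1.1392
β_Ashcombe = 0.452 × 41.38% / 23.86% = 0.7839
β_Varden = 0.563 × 36.96% / 23.86% = 0.8721
β_P = Σ w_i β_i = 0.13×0.7711 + 0.11×0.4532 + 0.28×1.1392 + 0.28×0.7839 + 0.20×0.8721 = 0.8630

0.863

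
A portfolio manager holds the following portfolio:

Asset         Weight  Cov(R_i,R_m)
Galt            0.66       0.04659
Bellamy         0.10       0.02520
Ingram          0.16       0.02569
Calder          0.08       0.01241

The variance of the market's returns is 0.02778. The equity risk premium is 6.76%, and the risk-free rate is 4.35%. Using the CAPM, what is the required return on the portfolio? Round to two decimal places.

β_Galt = 0.04659 / 0.02778 = 1.6771
β_Bellamy = 0.02520 / 0.02778 = 0.9071
β_Ingram = 0.02569 / 0.02778 = 0.9248
β_Calder = 0.01241 / 0.02778 = 0.4467
β_P = Σ w_i β_i = 0.66×1.6771 + 0.10×0.9071 + 0.16×0.9248 + 0.08×0.4467 = 1.3813
E(R_P) = R_f + β_P × MRP = 4.35% + 1.3813 × 6.76% = 13.69%

13.69%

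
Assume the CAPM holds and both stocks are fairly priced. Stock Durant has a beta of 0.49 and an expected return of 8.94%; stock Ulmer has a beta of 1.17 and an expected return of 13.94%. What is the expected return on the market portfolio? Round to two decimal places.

12.69%

Both satisfy E(R) = R_f + β·MRP, so the slope of the SML is
MRP = (13.94% − 8.94%) / (1.17 − 0.49) = 5.00% / 0.68 = 7.3529%
R_f = E(R_Durant) − β_Durant·MRP = 8.94% − 0.49 × 7.3529% = 5.3371%
E(R_m) = R_f + MRP = 5.3371% + 7.3529% = 12.69%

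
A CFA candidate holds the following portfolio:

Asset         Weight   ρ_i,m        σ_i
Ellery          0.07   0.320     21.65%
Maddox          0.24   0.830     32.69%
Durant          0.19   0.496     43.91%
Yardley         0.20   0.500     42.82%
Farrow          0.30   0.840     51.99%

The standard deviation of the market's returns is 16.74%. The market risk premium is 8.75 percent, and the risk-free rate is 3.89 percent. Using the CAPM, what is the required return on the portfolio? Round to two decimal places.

18.80%

β_Ellery = 0.320 × 21.65% / 16.74% = 0.4139
β_Maddox = 0.830 × 32.69% / 16.74% = 1.6208
β_Durant = 0.496 × 43.91% / 16.74% = 1.3010
β_Yardley = 0.500 × 42.82% / 16.74% = 1.2790
β_Farrow = 0.840 × 51.99% / 16.74% = 2.6088
β_P = Σ w_i β_i = 0.07×0.4139 + 0.24×1.6208 + 0.19×1.3010 + 0.20×1.2790 + 0.30×2.6088 = 1.7036
E(R_P) = R_f + β_P × MRP = 3.89% + 1.7036 × 8.75% = 18.80%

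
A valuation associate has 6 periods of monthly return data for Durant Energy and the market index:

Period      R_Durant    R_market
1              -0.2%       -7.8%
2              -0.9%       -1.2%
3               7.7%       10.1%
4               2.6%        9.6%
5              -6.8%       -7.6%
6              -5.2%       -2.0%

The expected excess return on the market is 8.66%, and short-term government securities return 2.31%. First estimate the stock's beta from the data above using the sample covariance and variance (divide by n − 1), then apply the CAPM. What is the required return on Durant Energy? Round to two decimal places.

6.88%

Mean R_i = (-0.2 − 0.9 + 7.7 + 2.6 − 6.8 − 5.2) / 6 = -0.4667%
Mean R_m = (-7.8 − 1.2 + 10.1 + 9.6 − 7.6 − 2.0) / 6 = 0.1833%
Σ(R_i − R̄_i)(R_m − R̄_m) = 167.9633  ⇒  Cov = 167.9633 / 5 = 33.5927
Σ(R_m − R̄_m)² = 318.0083  ⇒  Var(R_m) = 318.0083 / 5 = 63.6017
β = Cov / Var(R_m) = 33.5927 / 63.6017 = 0.5282
E(R) = R_f + β × MRP = 2.31% + 0.5282 × 8.66% = 6.88%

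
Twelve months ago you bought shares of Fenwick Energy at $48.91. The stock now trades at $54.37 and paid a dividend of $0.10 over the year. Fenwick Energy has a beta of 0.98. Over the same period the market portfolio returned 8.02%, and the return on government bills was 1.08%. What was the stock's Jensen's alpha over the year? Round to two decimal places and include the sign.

Realised HPR = (P1 + D1 − P0) / P0 = (54.37 + 0.10 − 48.91) / 48.91 = 5.56 / 48.91 = 11.3678%
MRP = 8.02% − 1.08% = 6.94%
CAPM required = R_f + β·MRP = 1.08% + 0.98 × 6.94% = 7.8812%
α = realised − required = 11.3678% − 7.8812% = +3.49%

+3.49%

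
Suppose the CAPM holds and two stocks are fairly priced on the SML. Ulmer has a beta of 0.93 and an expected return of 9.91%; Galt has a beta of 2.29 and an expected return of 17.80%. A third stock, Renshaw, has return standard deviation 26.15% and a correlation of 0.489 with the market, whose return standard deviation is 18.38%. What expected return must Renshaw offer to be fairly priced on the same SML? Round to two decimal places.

MRP = (17.80% − 9.91%) / (2.29 − 0.93) = 5.8015%
R_f = 9.91% − 0.93 × 5.8015% = 4.5146%
β_Renshaw = ρ·σ_i/σ_m = 0.489 × 26.15 / 18.38 = 0.6957
E(R_Renshaw) = R_f + β × MRP = 4.5146% + 0.6957 × 5.8015% = 8.55%

8.55%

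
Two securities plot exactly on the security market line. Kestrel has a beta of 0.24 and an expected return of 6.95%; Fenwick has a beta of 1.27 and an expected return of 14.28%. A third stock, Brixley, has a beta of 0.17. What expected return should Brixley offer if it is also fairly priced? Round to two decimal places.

6.45%

MRP (SML slope) = (14.28% − 6.95%) / (1.27 − 0.24) = 7.33% / 1.03 = 7.1165%
R_f (intercept) = 6.95% − 0.24 × 7.1165% = 5.2420%
E(R_Brixley) = R_f + β × MRP = 5.2420% + 0.17 × 7.1165% = 6.45%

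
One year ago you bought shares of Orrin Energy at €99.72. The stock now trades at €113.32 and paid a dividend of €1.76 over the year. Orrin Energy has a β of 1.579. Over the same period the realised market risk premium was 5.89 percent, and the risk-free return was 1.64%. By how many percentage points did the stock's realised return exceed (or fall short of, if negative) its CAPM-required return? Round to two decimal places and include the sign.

+4.46%

Realised HPR = (P1 + D1 − P0) / P0 = (113.32 + 1.76 − 99.72) / 99.72 = 15.36 / 99.72 = 15.4031%
CAPM required = R_f + β·MRP = 1.64% + 1.579 × 5.89% = 10.94031%
α = realised − required = 15.4031% − 10.94031% = +4.46%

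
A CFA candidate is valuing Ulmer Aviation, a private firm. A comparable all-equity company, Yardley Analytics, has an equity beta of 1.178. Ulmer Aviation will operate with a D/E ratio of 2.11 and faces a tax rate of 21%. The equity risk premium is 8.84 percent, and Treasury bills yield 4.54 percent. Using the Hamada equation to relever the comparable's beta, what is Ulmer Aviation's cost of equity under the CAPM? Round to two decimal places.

β_L = β_U × [1 + (1 − t)(D/E)] = 1.178 × [1 + (1 − 0.21) × 2.11]
    = 1.178 × [1 + 0.79 × 2.11] = 1.178 × 2.6669 = 3.1416
E(R) = R_f + β_L × MRP = 4.54% + 3.1416 × 8.84% = 32.31%

32.31%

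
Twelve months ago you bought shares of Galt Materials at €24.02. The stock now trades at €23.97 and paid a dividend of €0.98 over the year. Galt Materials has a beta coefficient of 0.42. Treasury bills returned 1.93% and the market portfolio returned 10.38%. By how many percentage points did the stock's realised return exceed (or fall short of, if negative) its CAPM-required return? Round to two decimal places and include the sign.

Realised HPR = (P1 + D1 − P0) / P0 = (23.97 + 0.98 − 24.02) / 24.02 = 0.93 / 24.02 = 3.8718%
MRP = 10.38% − 1.93% = 8.45%
CAPM required = R_f + β·MRP = 1.93% + 0.42 × 8.45% = 5.4790%
α = realised − required = 3.8718% − 5.4790% = -1.61%

-1.61%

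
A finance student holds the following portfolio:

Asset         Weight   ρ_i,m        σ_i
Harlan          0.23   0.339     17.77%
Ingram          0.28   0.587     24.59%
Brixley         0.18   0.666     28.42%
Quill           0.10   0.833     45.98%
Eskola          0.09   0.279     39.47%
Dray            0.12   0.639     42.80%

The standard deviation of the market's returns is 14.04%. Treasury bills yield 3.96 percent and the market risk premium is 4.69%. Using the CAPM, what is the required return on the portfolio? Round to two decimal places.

9.62%

β_Harlan = 0.339 × 17.77% / 14.04% = 0.4291
β_Ingram = 0.587 × 24.59% / 14.04% = 1.0281
β_Brixley = 0.666 × 28.42% / 14.04% = 1.3481
β_Quill = 0.833 × 45.98% / 14.04% = 2.7280
β_Eskola = 0.279 × 39.47% / 14.04% = 0.7843
β_Dray = 0.639 × 42.80% / 14.04% = 1.9479
β_P = Σ w_i β_i = 0.23×0.4291 + 0.28×1.0281 + 0.18×1.3481 + 0.10×2.7280 + 0.09×0.7843 + 0.12×1.9479 = 1.2064
E(R_P) = R_f + β_P × MRP = 3.96% + 1.2064 × 4.69% = 9.62%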